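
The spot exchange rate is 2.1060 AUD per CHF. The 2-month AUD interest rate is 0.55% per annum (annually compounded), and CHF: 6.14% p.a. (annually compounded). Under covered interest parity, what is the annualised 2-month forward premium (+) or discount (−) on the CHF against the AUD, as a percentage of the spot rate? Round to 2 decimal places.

-5.39%

T = 2/12 years.
No-arbitrage forward: 2.106 × 1.0009146 / 1.0099809 = 2.0870951 AUD/CHF.
(F − S)/S ÷ T = (2.0870951 − 2.106)/2.106/(2/12) = -0.053860 → -5.39%.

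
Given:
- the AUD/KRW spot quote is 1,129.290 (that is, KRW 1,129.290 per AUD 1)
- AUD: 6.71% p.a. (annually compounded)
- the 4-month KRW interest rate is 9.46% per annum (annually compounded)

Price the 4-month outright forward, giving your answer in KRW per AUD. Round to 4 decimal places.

T = 4/12 years.
KRW growth factor: (1 + 0.0946)^(4/12) = 1.0305881581.
AUD growth factor: (1 + 0.0671)^(4/12) = 1.0218842526.
So F = 1129.29 × 1.0305881581 / 1.0218842526 = 1138.908735 (KRW/AUD).

1138.9087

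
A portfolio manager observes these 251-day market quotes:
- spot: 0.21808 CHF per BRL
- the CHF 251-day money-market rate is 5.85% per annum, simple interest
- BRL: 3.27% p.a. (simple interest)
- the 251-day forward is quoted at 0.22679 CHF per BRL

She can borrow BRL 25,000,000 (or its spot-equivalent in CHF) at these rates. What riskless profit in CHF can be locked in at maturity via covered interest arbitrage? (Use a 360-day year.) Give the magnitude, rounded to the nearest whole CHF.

T = 251/360 years.
Route A — deposit BRL, sell forward: 25,000,000 × 1.022799167 × 0.22679 = CHF 5,799,015.58.
Route B — convert at spot, deposit CHF: 25,000,000 × 0.21808 × 1.0407875 = CHF 5,674,373.45.
The quoted forward overvalues BRL, so borrow CHF, buy BRL at spot, deposit the BRL at 3.27%, and sell the proceeds forward at 0.22679.
Arbitrage profit = |5,799,015.58 − 5,674,373.45| = CHF 124,642.

CHF 124,642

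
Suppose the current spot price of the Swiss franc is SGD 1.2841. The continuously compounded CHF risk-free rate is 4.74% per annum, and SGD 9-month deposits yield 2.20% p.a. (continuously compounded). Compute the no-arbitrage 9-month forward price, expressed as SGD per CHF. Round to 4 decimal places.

1.2599

T = 9/12 years.
SGD growth factor: e^(0.0220×9/12) = 1.0166369.
CHF accumulates by e^(0.0474×9/12) = 1.0361895.
CIP: F = S · (grow SGD)/(grow CHF) = 1.2841 × 1.0166369/1.0361895 = 1.259869 SGD per CHF.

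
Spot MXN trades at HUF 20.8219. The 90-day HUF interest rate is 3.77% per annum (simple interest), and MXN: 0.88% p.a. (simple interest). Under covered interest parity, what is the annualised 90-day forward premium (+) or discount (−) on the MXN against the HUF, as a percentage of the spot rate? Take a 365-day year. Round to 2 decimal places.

+2.88%

T = 90/365 years.
No-arbitrage forward: 20.8219 × 1.0092959 / 1.0021699 = 20.9699556 HUF/MXN.
(F − S)/S ÷ T = (20.9699556 − 20.8219)/20.8219/(90/365) = 0.028837 → 2.88%.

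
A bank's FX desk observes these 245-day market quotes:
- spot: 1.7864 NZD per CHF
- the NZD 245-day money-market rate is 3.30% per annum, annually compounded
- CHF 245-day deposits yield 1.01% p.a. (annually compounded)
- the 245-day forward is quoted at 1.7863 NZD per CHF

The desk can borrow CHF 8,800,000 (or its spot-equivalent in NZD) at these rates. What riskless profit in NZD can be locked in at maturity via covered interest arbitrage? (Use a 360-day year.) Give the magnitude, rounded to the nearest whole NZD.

NZD 244,222

T = 245/360 years.
Route A — deposit CHF, sell forward: 8,800,000 × 1.0068625716 × 1.7863 = NZD 15,827,315.78.
Route B — convert at spot, deposit NZD: 8,800,000 × 1.7864 × 1.0223416451 = NZD 16,071,537.81.
The quoted forward undervalues CHF, so borrow CHF, convert to NZD at spot, deposit the NZD at 3.30%, and buy CHF forward at 1.7863 to cover the loan.
Profit = 16,071,537.81 − 15,827,315.78 = NZD 244,222.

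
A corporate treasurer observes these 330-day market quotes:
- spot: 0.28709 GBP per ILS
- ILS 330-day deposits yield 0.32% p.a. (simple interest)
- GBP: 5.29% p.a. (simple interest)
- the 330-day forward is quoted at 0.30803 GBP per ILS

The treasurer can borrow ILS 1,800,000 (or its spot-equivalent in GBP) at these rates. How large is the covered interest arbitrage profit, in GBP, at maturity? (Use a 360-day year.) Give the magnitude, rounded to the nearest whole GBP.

T = 330/360 years.
Keep in ILS, deliver into the forward: 1,800,000·1.00293333·0.30803 = GBP 556,080.40.
Swap to GBP now, deposit: 1,800,000·0.28709·1.04849167 = GBP 541,820.65.
The quoted forward overvalues ILS, so borrow GBP, buy ILS at spot, deposit the ILS at 0.32%, and sell the proceeds forward at 0.30803.
Profit = 556,080.40 − 541,820.65 = GBP 14,260.

GBP 14,260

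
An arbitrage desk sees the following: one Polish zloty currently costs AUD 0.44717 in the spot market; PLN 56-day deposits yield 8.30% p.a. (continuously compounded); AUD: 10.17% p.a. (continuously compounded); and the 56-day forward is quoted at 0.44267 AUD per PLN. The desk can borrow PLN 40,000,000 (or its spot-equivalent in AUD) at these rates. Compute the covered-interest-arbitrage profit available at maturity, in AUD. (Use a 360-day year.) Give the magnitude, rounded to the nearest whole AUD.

T = 56/360 years.
Invest the PLN and cover forward: 40,000,000 × 1.0129948194 × 0.44267 = AUD 17,936,896.67.
Convert at spot and invest in AUD: 40,000,000 × 0.44717 × 1.0159457987 = AUD 18,172,019.31.
The quoted forward undervalues PLN, so borrow PLN, convert to AUD at spot, deposit the AUD at 10.17%, and buy PLN forward at 0.44267 to cover the loan.
The gap between the two covered legs is AUD 235,123.

AUD 235,123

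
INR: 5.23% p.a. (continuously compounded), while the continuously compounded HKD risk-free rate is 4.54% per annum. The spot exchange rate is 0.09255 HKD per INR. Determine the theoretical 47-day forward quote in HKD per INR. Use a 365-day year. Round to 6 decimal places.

T = 47/365 years.
HKD accumulates by e^(0.0454×47/365) = 1.0058631.
INR growth factor: e^(0.0523×47/365) = 1.0067572.
So F = 0.09255 × 1.0058631 / 1.0067572 = 0.09246781 (HKD/INR).

0.092468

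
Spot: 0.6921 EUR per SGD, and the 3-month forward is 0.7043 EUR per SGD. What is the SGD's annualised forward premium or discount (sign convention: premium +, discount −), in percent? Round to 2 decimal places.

T = 3/12 years.
Period premium: (0.7043 − 0.6921)/0.6921 = 0.0176275.
×(1/T) gives 7.05% p.a.

+7.05%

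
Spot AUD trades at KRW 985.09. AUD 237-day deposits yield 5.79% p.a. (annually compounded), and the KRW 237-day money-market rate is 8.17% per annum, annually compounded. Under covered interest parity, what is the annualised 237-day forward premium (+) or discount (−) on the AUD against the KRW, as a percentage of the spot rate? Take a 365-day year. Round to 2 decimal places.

T = 237/365 years.
CIP forward (KRW per AUD) = 985.09 × 1.0523158/1.0372233 = 999.42392.
Annualised premium = (F − S)/S × (1/T) = (999.42392 − 985.09)/985.09 ÷ (237/365) = 2.24%.

+2.24%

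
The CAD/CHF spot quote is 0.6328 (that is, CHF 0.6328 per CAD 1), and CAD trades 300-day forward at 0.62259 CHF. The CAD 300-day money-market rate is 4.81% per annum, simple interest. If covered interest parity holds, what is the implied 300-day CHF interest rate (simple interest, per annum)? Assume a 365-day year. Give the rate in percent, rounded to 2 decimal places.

T = 300/365 years.
F/S = 0.62259/0.6328 = 0.9838654 = (growth of CHF) / (growth of CAD).
CAD growth factor: 1 + 0.0481×300/365 = 1.0395342.
That pins the CHF growth at 1.0227617.
(1.0227617 − 1)/T = 0.027693, i.e. 2.77%.

2.77%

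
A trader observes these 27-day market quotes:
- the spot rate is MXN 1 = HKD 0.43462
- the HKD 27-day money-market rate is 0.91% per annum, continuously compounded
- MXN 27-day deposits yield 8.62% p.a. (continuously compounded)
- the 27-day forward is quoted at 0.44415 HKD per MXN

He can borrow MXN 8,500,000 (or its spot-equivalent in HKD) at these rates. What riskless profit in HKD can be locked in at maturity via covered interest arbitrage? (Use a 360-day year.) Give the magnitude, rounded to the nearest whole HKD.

T = 27/360 years.
Route A — deposit MXN, sell forward: 8,500,000 × 1.006485943 × 0.44415 = HKD 3,799,761.22.
Route B — convert at spot, deposit HKD: 8,500,000 × 0.43462 × 1.000682733 = HKD 3,696,792.20.
The quoted forward overvalues MXN, so borrow HKD, buy MXN at spot, deposit the MXN at 8.62%, and sell the proceeds forward at 0.44415.
Profit = 3,799,761.22 − 3,696,792.20 = HKD 102,969.

HKD 102,969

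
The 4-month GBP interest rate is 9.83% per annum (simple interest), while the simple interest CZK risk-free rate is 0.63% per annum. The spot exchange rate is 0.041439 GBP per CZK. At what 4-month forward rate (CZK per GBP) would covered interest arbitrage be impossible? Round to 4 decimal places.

23.4153

T = 4/12 years.
Growth of 1 GBP over T: 1 + 0.0983×4/12 = 1.03276667.
Growth of 1 CZK over T: 1 + 0.0063×4/12 = 1.002100.
Forward (GBP per CZK) = 0.041439 × 1.03276667 / 1.002100 = 0.042707133.
Quoted the other way: 1/0.042707133 = 23.4153 CZK per GBP.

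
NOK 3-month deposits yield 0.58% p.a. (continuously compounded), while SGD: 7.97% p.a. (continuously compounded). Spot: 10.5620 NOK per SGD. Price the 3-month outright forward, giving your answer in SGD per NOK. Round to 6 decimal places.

0.096444

T = 3/12 years.
NOK growth factor: e^(0.0058×3/12) = 1.0014511.
SGD accumulates by e^(0.0797×3/12) = 1.0201248.
So F = 10.562 × 1.0014511 / 1.0201248 = 10.36866 (NOK/SGD).
Invert for SGD per NOK: 1 / 10.36866 = 0.096444.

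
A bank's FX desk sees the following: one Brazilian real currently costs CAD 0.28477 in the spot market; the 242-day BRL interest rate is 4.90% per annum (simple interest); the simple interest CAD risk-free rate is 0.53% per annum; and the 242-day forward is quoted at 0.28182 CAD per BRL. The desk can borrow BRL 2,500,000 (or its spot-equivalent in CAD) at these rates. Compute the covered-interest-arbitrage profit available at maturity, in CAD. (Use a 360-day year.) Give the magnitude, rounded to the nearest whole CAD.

CAD 13,296

T = 242/360 years.
Keep in BRL, deliver into the forward: 2,500,000·1.03293889·0.28182 = CAD 727,757.09.
Swap to CAD now, deposit: 2,500,000·0.28477·1.00356278 = CAD 714,461.43.
The quoted forward overvalues BRL, so borrow CAD, buy BRL at spot, deposit the BRL at 4.90%, and sell the proceeds forward at 0.28182.
Arbitrage profit = |727,757.09 − 714,461.43| = CAD 13,296.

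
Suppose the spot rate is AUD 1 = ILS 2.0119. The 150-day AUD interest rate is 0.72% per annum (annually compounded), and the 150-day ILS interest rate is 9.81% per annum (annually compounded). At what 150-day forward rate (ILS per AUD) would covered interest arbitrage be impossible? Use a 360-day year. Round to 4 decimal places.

2.0857

T = 150/360 years.
Growth of 1 ILS over T: (1 + 0.0981)^(150/360) = 1.0397624.
Growth of 1 AUD over T: (1 + 0.0072)^(150/360) = 1.0029937.
So F = 2.0119 × 1.0397624 / 1.0029937 = 2.085654 (ILS/AUD).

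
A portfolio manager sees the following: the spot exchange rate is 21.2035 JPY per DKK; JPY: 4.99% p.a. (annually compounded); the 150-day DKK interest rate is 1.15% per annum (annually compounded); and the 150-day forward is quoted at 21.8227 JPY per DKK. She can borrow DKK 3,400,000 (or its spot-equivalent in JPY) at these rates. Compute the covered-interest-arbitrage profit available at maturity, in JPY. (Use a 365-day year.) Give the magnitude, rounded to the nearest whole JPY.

JPY 997,550

T = 150/365 years.
Invest the DKK and cover forward: 3,400,000 × 1.0047101172 × 21.8227 = JPY 74,546,657.41.
Convert at spot and invest in JPY: 3,400,000 × 21.2035 × 1.0202131863 = JPY 73,549,107.01.
The quoted forward overvalues DKK, so borrow JPY, buy DKK at spot, deposit the DKK at 1.15%, and sell the proceeds forward at 21.8227.
Profit = 74,546,657.41 − 73,549,107.01 = JPY 997,550.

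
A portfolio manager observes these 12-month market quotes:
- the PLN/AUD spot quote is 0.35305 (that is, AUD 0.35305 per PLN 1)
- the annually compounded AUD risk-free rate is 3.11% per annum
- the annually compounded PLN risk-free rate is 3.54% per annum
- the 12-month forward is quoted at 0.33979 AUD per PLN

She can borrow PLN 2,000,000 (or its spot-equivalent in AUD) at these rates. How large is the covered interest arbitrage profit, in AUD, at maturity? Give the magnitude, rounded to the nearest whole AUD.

AUD 24,423

T = 1 year.
Route A — deposit PLN, sell forward: 2,000,000 × 1.035400 × 0.33979 = AUD 703,637.13.
Route B — convert at spot, deposit AUD: 2,000,000 × 0.35305 × 1.031100 = AUD 728,059.71.
The quoted forward undervalues PLN, so borrow PLN, convert to AUD at spot, deposit the AUD at 3.11%, and buy PLN forward at 0.33979 to cover the loan.
Profit = 728,059.71 − 703,637.13 = AUD 24,423.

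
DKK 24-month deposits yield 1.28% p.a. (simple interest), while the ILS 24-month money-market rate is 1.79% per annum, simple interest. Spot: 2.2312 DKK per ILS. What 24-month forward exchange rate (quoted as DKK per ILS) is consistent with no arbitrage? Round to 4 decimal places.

T = 2 years.
Growth of 1 DKK over T: 1 + 0.0128×2 = 1.025600.
Growth of 1 ILS over T: 1 + 0.0179×2 = 1.035800.
CIP: F = S · (grow DKK)/(grow ILS) = 2.2312 × 1.025600/1.035800 = 2.209228 DKK per ILS.

2.2092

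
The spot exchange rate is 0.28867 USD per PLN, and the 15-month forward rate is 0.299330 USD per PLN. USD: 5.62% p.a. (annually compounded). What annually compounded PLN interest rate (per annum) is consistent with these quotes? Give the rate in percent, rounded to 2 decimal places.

2.60%

T = 15/12 years.
F/S = 0.29933/0.28867 = 1.0369280 = (growth of USD) / (growth of PLN).
The USD side grows by (1 + 0.0562)^(15/12) = 1.0707367.
So the PLN growth factor = 1.0326047.
r = 1.0326047^(12/15) − 1 = 0.026000 → 2.60%.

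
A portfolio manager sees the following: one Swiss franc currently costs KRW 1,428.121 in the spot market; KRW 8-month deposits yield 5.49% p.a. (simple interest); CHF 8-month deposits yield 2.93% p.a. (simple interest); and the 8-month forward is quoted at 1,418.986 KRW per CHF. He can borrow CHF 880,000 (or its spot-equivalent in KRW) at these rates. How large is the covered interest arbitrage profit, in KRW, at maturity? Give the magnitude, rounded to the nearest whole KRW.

T = 8/12 years.
Route A — deposit CHF, sell forward: 880,000 × 1.019533333333 × 1418.986 = KRW 1,273,099,103.35.
Route B — convert at spot, deposit KRW: 880,000 × 1428.121 × 1.036600 = KRW 1,302,743,401.17.
The quoted forward undervalues CHF, so borrow CHF, convert to KRW at spot, deposit the KRW at 5.49%, and buy CHF forward at 1,418.986 to cover the loan.
Profit = 1,302,743,401.17 − 1,273,099,103.35 = KRW 29,644,298.

KRW 29,644,298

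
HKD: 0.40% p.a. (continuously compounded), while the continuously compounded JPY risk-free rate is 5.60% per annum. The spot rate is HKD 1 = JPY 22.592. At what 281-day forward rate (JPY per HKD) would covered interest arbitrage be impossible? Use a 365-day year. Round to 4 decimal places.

T = 281/365 years.
JPY accumulates by e^(0.0560×281/365) = 1.04405517.
HKD accumulates by e^(0.0040×281/365) = 1.0030842.
CIP: F = S · (grow JPY)/(grow HKD) = 22.592 × 1.04405517/1.0030842 = 23.514770 JPY per HKD.

23.5148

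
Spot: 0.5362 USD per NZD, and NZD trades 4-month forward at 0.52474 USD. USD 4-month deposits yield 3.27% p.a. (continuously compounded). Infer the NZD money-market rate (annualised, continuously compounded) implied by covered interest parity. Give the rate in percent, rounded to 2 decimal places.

9.75%

T = 4/12 years.
CIP gives F = S · g_USD/g_NZD, so g_USD/g_NZD = 0.52474/0.5362 = 0.9786274.
The USD side grows by e^(0.0327×4/12) = 1.0109596.
That pins the NZD growth at 1.0330383.
r = ln(1.0330383)/(4/12) = 0.097513 → 9.75%.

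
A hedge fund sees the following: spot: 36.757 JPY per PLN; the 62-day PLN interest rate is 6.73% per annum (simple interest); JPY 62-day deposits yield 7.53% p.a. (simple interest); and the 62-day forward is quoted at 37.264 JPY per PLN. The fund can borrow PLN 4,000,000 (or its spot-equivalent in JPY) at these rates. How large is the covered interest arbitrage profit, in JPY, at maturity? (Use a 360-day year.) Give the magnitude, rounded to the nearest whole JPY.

JPY 1,848,934

T = 62/360 years.
Keep in PLN, deliver into the forward: 4,000,000·1.01159055556·37.264 = JPY 150,783,641.85.
Swap to JPY now, deposit: 4,000,000·36.757·1.01296833333 = JPY 148,934,708.11.
The quoted forward overvalues PLN, so borrow JPY, buy PLN at spot, deposit the PLN at 6.73%, and sell the proceeds forward at 37.264.
The gap between the two covered legs is JPY 1,848,934.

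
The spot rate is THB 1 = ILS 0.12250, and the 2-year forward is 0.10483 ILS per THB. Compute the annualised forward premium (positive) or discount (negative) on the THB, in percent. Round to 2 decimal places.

-7.21%

T = 2 years.
THB trades forward at -14.42449% vs spot over the period.
×(1/T) gives -7.21% p.a.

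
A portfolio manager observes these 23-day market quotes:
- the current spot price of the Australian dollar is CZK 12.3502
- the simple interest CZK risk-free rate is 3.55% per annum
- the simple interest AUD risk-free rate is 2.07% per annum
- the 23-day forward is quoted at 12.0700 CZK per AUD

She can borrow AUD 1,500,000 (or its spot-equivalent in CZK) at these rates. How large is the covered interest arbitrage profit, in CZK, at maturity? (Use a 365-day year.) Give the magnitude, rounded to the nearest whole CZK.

T = 23/365 years.
Route A — deposit AUD, sell forward: 1,500,000 × 1.0013043836 × 12.0700 = CZK 18,128,615.87.
Route B — convert at spot, deposit CZK: 1,500,000 × 12.3502 × 1.0022369863 = CZK 18,566,740.84.
The quoted forward undervalues AUD, so borrow AUD, convert to CZK at spot, deposit the CZK at 3.55%, and buy AUD forward at 12.0700 to cover the loan.
Arbitrage profit = |18,128,615.87 − 18,566,740.84| = CZK 438,125.

CZK 438,125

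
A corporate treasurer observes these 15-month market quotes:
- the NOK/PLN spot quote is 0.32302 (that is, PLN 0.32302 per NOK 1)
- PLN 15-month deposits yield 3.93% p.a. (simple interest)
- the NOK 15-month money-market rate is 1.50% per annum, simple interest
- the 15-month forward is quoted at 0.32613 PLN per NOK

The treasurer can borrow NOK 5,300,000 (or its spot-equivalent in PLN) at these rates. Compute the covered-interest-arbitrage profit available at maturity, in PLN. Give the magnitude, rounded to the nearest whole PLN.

PLN 35,210

T = 15/12 years.
Keep in NOK, deliver into the forward: 5,300,000·1.018750·0.32613 = PLN 1,760,898.17.
Swap to PLN now, deposit: 5,300,000·0.32302·1.049125 = PLN 1,796,108.29.
The quoted forward undervalues NOK, so borrow NOK, convert to PLN at spot, deposit the PLN at 3.93%, and buy NOK forward at 0.32613 to cover the loan.
Arbitrage profit = |1,760,898.17 − 1,796,108.29| = PLN 35,210.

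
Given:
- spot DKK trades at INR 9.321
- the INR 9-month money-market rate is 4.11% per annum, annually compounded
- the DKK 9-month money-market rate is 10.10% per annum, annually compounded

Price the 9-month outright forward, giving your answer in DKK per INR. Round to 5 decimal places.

0.11188

T = 9/12 years.
INR growth factor: (1 + 0.0411)^(9/12) = 1.0306693.
Growth of 1 DKK over T: (1 + 0.1010)^(9/12) = 1.0748318.
Forward (INR per DKK) = 9.321 × 1.0306693 / 1.0748318 = 8.938020.
Invert for DKK per INR: 1 / 8.938020 = 0.11188.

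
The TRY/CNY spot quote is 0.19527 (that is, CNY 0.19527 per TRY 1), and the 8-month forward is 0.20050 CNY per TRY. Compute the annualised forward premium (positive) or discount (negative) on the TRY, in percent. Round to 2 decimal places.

+4.02%

T = 8/12 years.
Period premium: (0.20050 − 0.19527)/0.19527 = 0.0267834.
Annualise by dividing by T: 0.0267834 / (8/12) = 0.040175 → 4.02%.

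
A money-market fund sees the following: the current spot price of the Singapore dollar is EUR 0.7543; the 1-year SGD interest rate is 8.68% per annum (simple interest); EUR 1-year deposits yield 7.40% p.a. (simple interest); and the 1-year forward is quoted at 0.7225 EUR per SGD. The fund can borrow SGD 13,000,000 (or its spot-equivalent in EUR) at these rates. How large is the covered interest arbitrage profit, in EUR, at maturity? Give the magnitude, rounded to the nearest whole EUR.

EUR 323,768

T = 1 year.
Route A — deposit SGD, sell forward: 13,000,000 × 1.086800 × 0.7225 = EUR 10,207,769.00.
Route B — convert at spot, deposit EUR: 13,000,000 × 0.7543 × 1.074000 = EUR 10,531,536.60.
The quoted forward undervalues SGD, so borrow SGD, convert to EUR at spot, deposit the EUR at 7.40%, and buy SGD forward at 0.7225 to cover the loan.
Arbitrage profit = |10,207,769.00 − 10,531,536.60| = EUR 323,768.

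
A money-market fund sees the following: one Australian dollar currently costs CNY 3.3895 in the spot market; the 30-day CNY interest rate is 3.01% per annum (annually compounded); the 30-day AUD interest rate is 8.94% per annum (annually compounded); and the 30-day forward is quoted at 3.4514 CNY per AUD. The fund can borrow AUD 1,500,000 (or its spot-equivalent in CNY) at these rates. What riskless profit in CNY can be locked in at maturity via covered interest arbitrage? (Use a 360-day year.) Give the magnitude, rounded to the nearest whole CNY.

CNY 117,343

T = 30/360 years.
Keep in AUD, deliver into the forward: 1,500,000·1.007161109·3.4514 = CNY 5,214,173.78.
Swap to CNY now, deposit: 1,500,000·3.3895·1.00247438 = CNY 5,096,830.37.
The quoted forward overvalues AUD, so borrow CNY, buy AUD at spot, deposit the AUD at 8.94%, and sell the proceeds forward at 3.4514.
The gap between the two covered legs is CNY 117,343.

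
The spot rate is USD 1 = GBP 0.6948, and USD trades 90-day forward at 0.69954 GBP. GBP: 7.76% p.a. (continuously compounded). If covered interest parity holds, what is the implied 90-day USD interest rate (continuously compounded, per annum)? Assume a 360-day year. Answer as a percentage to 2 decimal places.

T = 90/360 years.
By CIP, F/S equals the GBP-to-USD growth ratio: 0.69954/0.6948 = 1.0068221.
GBP growth factor: e^(0.0776×90/360) = 1.0195894.
Hence g_USD = 1.0126808.
Take logs: ln 1.0126808 / (90/360) = 0.050404, so 5.04%.

5.04%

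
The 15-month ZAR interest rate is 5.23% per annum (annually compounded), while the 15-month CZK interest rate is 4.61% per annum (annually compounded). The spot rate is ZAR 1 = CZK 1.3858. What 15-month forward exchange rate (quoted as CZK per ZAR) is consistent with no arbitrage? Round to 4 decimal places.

T = 15/12 years.
Growth of 1 CZK over T: (1 + 0.0461)^(15/12) = 1.0579533.
Growth of 1 ZAR over T: (1 + 0.0523)^(15/12) = 1.0657969.
Forward (CZK per ZAR) = 1.3858 × 1.0579533 / 1.0657969 = 1.375601.

1.3756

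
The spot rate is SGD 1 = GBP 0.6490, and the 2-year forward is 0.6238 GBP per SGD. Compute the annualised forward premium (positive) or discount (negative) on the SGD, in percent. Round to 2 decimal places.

T = 2 years.
SGD trades forward at -3.88290% vs spot over the period.
Per annum: -0.0388290 / 2 = -0.019415 = -1.94%.

-1.94%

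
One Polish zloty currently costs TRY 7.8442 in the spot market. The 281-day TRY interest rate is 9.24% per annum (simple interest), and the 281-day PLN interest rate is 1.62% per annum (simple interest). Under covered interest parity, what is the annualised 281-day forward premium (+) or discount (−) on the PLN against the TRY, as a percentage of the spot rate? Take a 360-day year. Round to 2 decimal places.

T = 281/360 years.
CIP forward (TRY per PLN) = 7.8442 × 1.0721233/1.012645 = 8.3049337.
(F − S)/S ÷ T = (8.3049337 − 7.8442)/7.8442/(281/360) = 0.075248 → 7.52%.

+7.52%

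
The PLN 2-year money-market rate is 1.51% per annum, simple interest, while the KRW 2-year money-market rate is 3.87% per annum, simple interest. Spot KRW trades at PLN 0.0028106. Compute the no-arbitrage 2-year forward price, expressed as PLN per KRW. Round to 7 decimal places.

T = 2 years.
PLN growth factor: 1 + 0.0151×2 = 1.030200.
KRW accumulates by 1 + 0.0387×2 = 1.077400.
CIP: F = S · (grow PLN)/(grow KRW) = 0.0028106 × 1.030200/1.077400 = 0.002687470 PLN per KRW.

0.0026875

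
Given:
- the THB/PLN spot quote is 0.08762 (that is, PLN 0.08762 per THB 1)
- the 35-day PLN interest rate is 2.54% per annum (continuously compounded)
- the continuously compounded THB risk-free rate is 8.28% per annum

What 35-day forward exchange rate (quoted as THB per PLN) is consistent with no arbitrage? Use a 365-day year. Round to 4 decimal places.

11.4759

T = 35/365 years.
PLN growth factor: e^(0.0254×35/365) = 1.00243858.
THB accumulates by e^(0.0828×35/365) = 1.00797133.
So F = 0.08762 × 1.00243858 / 1.00797133 = 0.087139054 (PLN/THB).
Quoted the other way: 1/0.087139054 = 11.4759 THB per PLN.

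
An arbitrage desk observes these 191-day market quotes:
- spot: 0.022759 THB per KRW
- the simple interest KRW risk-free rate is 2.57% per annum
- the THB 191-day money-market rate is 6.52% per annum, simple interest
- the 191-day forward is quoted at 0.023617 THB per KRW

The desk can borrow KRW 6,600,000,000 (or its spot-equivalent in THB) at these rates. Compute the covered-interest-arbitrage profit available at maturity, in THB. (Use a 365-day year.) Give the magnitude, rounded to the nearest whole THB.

THB 2,634,148

T = 191/365 years.
Route A — deposit KRW, sell forward: 6,600,000,000 × 1.01344849315 × 0.023617 = THB 157,968,446.21.
Route B — convert at spot, deposit THB: 6,600,000,000 × 0.022759 × 1.03411835616 = THB 155,334,297.81.
The quoted forward overvalues KRW, so borrow THB, buy KRW at spot, deposit the KRW at 2.57%, and sell the proceeds forward at 0.023617.
The gap between the two covered legs is THB 2,634,148.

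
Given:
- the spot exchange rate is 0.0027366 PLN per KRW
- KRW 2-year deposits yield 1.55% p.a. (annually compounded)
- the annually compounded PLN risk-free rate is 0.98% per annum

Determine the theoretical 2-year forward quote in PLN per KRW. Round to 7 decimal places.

T = 2 years.
PLN accumulates by (1 + 0.0098)^2 = 1.019696.
KRW growth factor: (1 + 0.0155)^2 = 1.0312403.
CIP: F = S · (grow PLN)/(grow KRW) = 0.0027366 × 1.019696/1.0312403 = 0.002705965 PLN per KRW.

0.0027060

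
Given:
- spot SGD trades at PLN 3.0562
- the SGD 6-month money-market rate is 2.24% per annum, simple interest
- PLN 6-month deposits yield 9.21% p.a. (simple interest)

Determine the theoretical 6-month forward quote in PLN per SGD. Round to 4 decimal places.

T = 6/12 years.
PLN accumulates by 1 + 0.0921×6/12 = 1.046050.
SGD accumulates by 1 + 0.0224×6/12 = 1.011200.
Forward (PLN per SGD) = 3.0562 × 1.046050 / 1.011200 = 3.161529.

3.1615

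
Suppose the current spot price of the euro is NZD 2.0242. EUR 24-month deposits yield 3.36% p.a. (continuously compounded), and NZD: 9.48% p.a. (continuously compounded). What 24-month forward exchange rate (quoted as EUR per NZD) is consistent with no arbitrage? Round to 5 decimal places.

T = 2 years.
NZD growth factor: e^(0.0948×2) = 1.208766.
EUR growth factor: e^(0.0336×2) = 1.0695094.
CIP: F = S · (grow NZD)/(grow EUR) = 2.0242 × 1.208766/1.0695094 = 2.287763 NZD per EUR.
Quoted the other way: 1/2.287763 = 0.43711 EUR per NZD.

0.43711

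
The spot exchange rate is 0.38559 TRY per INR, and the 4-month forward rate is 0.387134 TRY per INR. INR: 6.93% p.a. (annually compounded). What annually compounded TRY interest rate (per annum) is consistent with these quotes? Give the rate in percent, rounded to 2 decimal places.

8.22%

T = 4/12 years.
CIP gives F = S · g_TRY/g_INR, so g_TRY/g_INR = 0.387134/0.38559 = 1.0040043.
The INR side grows by (1 + 0.0693)^(4/12) = 1.022586.
That pins the TRY growth at 1.0266807.
r = 1.0266807^(12/4) − 1 = 0.082197 → 8.22%.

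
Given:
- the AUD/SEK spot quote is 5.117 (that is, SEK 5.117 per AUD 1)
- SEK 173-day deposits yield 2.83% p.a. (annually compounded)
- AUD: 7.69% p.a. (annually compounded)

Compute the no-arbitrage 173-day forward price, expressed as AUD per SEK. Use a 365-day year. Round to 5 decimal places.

T = 173/365 years.
Growth of 1 SEK over T: (1 + 0.0283)^(173/365) = 1.013315.
AUD accumulates by (1 + 0.0769)^(173/365) = 1.0357388.
So F = 5.117 × 1.013315 / 1.0357388 = 5.006217 (SEK/AUD).
Invert for AUD per SEK: 1 / 5.006217 = 0.19975.

0.19975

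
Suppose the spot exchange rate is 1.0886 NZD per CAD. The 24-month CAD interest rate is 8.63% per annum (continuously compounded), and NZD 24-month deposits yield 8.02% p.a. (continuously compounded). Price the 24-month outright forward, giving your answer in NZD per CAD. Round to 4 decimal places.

1.0754

T = 2 years.
NZD accumulates by e^(0.0802×2) = 1.1739804.
CAD growth factor: e^(0.0863×2) = 1.1883907.
Forward (NZD per CAD) = 1.0886 × 1.1739804 / 1.1883907 = 1.075400.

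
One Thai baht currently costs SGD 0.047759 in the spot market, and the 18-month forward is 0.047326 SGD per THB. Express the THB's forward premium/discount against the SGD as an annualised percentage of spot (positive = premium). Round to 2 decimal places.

T = 18/12 years.
THB trades forward at -0.90664% vs spot over the period.
×(1/T) gives -0.60% p.a.

-0.60%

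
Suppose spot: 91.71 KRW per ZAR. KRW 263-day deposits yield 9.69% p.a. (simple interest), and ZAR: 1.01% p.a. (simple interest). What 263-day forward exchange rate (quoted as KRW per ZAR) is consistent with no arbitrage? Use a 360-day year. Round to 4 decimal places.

97.4829

T = 263/360 years.
KRW growth factor: 1 + 0.0969×263/360 = 1.07079083.
ZAR accumulates by 1 + 0.0101×263/360 = 1.00737861.
CIP: F = S · (grow KRW)/(grow ZAR) = 91.71 × 1.07079083/1.00737861 = 97.482938 KRW per ZAR.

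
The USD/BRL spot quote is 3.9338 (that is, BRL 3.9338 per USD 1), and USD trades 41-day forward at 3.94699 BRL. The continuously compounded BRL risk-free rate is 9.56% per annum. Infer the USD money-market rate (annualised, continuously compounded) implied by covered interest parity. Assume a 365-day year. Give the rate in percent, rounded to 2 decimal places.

6.58%

T = 41/365 years.
F/S = 3.94699/3.9338 = 1.0033530 = (growth of BRL) / (growth of USD).
BRL growth factor: e^(0.0956×41/365) = 1.0107965.
Hence g_USD = 1.0074186.
r = ln(1.0074186)/(41/365) = 0.065800 → 6.58%.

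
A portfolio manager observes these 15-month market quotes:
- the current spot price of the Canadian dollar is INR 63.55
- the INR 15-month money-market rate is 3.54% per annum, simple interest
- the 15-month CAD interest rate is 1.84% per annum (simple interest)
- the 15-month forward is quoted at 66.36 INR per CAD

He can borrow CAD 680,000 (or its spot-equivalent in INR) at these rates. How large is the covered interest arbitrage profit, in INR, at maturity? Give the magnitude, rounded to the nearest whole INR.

INR 1,036,451

T = 15/12 years.
Invest the CAD and cover forward: 680,000 × 1.023000 × 66.36 = INR 46,162,670.40.
Convert at spot and invest in INR: 680,000 × 63.55 × 1.044250 = INR 45,126,219.50.
The quoted forward overvalues CAD, so borrow INR, buy CAD at spot, deposit the CAD at 1.84%, and sell the proceeds forward at 66.36.
Profit = 46,162,670.40 − 45,126,219.50 = INR 1,036,451.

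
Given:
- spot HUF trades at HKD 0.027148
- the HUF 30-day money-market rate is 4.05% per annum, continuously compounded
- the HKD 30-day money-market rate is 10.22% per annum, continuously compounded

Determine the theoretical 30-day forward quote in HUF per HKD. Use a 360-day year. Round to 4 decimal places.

T = 30/360 years.
HKD accumulates by e^(0.1022×30/360) = 1.00855304.
HUF growth factor: e^(0.0405×30/360) = 1.0033807.
So F = 0.027148 × 1.00855304 / 1.0033807 = 0.027287946 (HKD/HUF).
Quoted the other way: 1/0.027287946 = 36.6462 HUF per HKD.

36.6462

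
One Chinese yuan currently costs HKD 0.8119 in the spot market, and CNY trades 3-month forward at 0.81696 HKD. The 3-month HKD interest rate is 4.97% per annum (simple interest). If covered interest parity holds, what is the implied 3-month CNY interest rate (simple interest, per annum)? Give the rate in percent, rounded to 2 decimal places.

T = 3/12 years.
By CIP, F/S equals the HKD-to-CNY growth ratio: 0.81696/0.8119 = 1.0062323.
HKD growth factor: 1 + 0.0497×3/12 = 1.012425.
That pins the CNY growth at 1.0061543.
(1.0061543 − 1)/T = 0.024617, i.e. 2.46%.

2.46%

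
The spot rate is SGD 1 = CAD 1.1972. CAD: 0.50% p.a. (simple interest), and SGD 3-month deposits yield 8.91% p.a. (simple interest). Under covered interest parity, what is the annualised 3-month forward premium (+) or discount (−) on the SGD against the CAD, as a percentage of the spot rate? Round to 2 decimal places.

-8.23%

T = 3/12 years.
No-arbitrage forward: 1.1972 × 1.001250 / 1.022275 = 1.1725773 CAD/SGD.
Annualised premium = (F − S)/S × (1/T) = (1.1725773 − 1.1972)/1.1972 ÷ (3/12) = -8.23%.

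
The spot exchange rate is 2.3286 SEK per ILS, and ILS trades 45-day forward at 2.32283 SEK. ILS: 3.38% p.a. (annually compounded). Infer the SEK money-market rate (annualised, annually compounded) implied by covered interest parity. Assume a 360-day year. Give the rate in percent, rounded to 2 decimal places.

T = 45/360 years.
By CIP, F/S equals the SEK-to-ILS growth ratio: 2.32283/2.3286 = 0.9975221.
The ILS side grows by (1 + 0.0338)^(45/360) = 1.0041638.
That pins the SEK growth at 1.0016756.
r = 1.0016756^(360/45) − 1 = 0.013484 → 1.35%.

1.35%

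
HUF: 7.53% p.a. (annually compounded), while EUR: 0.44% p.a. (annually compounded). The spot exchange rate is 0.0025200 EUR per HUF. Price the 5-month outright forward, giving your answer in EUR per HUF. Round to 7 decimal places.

T = 5/12 years.
Growth of 1 EUR over T: (1 + 0.0044)^(5/12) = 1.001831.
HUF accumulates by (1 + 0.0753)^(5/12) = 1.030712.
Forward (EUR per HUF) = 0.00252 × 1.001831 / 1.030712 = 0.002449389.

0.0024494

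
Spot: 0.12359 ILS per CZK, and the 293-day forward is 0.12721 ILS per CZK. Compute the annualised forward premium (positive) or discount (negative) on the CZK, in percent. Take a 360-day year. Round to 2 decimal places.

T = 293/360 years.
Period premium: (0.12721 − 0.12359)/0.12359 = 0.0292904.
×(1/T) gives 3.60% p.a.

+3.60%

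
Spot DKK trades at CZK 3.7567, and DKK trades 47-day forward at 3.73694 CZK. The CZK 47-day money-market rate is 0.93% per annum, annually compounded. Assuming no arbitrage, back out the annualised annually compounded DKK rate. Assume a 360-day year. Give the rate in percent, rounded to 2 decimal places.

T = 47/360 years.
By CIP, F/S equals the CZK-to-DKK growth ratio: 3.73694/3.7567 = 0.9947401.
The CZK side grows by (1 + 0.0093)^(47/360) = 1.0012093.
Hence g_DKK = 1.0065034.
r = 1.0065034^(360/47) − 1 = 0.050905 → 5.09%.

5.09%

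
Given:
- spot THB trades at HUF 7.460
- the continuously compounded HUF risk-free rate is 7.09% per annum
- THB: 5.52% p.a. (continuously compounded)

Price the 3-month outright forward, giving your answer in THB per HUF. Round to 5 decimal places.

T = 3/12 years.
Growth of 1 HUF over T: e^(0.0709×3/12) = 1.017883.
THB growth factor: e^(0.0552×3/12) = 1.0138957.
CIP: F = S · (grow HUF)/(grow THB) = 7.46 × 1.017883/1.0138957 = 7.489338 HUF per THB.
Invert for THB per HUF: 1 / 7.489338 = 0.13352.

0.13352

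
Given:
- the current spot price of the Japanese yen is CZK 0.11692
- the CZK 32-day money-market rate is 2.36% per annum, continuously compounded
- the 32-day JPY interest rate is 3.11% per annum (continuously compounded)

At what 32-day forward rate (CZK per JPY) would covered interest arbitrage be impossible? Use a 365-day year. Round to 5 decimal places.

0.11684

T = 32/365 years.
CZK growth factor: e^(0.0236×32/365) = 1.0020712.
Growth of 1 JPY over T: e^(0.0311×32/365) = 1.0027303.
Forward (CZK per JPY) = 0.11692 × 1.0020712 / 1.0027303 = 0.1168431.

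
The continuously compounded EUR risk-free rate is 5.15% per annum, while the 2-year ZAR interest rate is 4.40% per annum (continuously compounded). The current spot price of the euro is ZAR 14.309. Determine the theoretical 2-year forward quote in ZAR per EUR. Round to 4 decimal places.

T = 2 years.
Growth of 1 ZAR over T: e^(0.0440×2) = 1.09198812.
EUR growth factor: e^(0.0515×2) = 1.10849141.
Forward (ZAR per EUR) = 14.309 × 1.09198812 / 1.10849141 = 14.095967.

14.0960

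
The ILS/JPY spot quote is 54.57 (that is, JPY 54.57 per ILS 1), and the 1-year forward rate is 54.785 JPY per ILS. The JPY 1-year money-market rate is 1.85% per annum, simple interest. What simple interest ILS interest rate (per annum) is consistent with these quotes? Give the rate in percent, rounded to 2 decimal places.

T = 1 year.
CIP gives F = S · g_JPY/g_ILS, so g_JPY/g_ILS = 54.785/54.57 = 1.0039399.
The JPY side grows by 1 + 0.0185×1 = 1.018500.
So the ILS growth factor = 1.014503.
(1.014503 − 1)/T = 0.014503, i.e. 1.45%.

1.45%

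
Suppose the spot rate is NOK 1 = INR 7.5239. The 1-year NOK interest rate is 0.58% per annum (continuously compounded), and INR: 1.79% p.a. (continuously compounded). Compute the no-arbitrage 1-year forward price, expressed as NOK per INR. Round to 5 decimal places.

0.13131

T = 1 year.
INR growth factor: e^(0.0179×1) = 1.0180612.
NOK accumulates by e^(0.0058×1) = 1.0058169.
Forward (INR per NOK) = 7.5239 × 1.0180612 / 1.0058169 = 7.615492.
Quoted the other way: 1/7.615492 = 0.13131 NOK per INR.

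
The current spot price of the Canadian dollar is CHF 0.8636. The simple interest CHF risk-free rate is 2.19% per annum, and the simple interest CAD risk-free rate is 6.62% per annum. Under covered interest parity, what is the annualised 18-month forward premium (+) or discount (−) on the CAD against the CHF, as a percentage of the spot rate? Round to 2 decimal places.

-4.03%

T = 18/12 years.
No-arbitrage forward: 0.8636 × 1.032850 / 1.099300 = 0.8113975 CHF/CAD.
(F − S)/S ÷ T = (0.8113975 − 0.8636)/0.8636/(18/12) = -0.040298 → -4.03%.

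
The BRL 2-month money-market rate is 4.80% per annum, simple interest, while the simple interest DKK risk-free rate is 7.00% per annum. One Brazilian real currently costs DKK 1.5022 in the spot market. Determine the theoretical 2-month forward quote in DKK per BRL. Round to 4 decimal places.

T = 2/12 years.
DKK growth factor: 1 + 0.0700×2/12 = 1.0116667.
BRL growth factor: 1 + 0.0480×2/12 = 1.008000.
So F = 1.5022 × 1.0116667 / 1.008000 = 1.507664 (DKK/BRL).

1.5077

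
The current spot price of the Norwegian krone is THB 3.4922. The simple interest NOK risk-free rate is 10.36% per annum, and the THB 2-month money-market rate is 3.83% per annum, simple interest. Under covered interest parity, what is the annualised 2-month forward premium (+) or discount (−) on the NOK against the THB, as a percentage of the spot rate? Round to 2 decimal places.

-6.42%

T = 2/12 years.
No-arbitrage forward: 3.4922 × 1.0063833 / 1.0172667 = 3.4548381 THB/NOK.
(F − S)/S ÷ T = (3.4548381 − 3.4922)/3.4922/(2/12) = -0.064192 → -6.42%.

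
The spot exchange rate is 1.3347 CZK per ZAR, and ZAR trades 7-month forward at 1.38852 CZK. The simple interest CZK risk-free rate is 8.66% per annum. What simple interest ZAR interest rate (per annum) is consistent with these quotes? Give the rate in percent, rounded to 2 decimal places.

T = 7/12 years.
F/S = 1.38852/1.3347 = 1.0403237 = (growth of CZK) / (growth of ZAR).
The CZK side grows by 1 + 0.0866×7/12 = 1.0505167.
Hence g_ZAR = 1.0097979.
(1.0097979 − 1)/T = 0.016796, i.e. 1.68%.

1.68%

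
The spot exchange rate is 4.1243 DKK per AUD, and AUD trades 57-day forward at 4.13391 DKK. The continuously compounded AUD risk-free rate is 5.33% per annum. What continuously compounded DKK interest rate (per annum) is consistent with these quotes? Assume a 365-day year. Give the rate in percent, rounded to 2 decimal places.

6.82%

T = 57/365 years.
By CIP, F/S equals the DKK-to-AUD growth ratio: 4.13391/4.1243 = 1.0023301.
AUD growth factor: e^(0.0533×57/365) = 1.0083583.
Hence g_DKK = 1.0107079.
r = ln(1.0107079)/(57/365) = 0.068204 → 6.82%.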